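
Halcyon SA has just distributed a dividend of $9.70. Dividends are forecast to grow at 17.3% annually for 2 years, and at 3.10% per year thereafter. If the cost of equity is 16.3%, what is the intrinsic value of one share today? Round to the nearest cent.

$96.72

Two-stage DDM. Project D₁…D_2 at 0.173, terminal growth 0.031, discount at r = 0.163.
D_1 = 11.3781
D_2 = 13.3465
Terminal value at t=2: TV = D_3/(r−g) = 13.7603/(0.163−0.031) = 104.2443
P₀ = 11.3781/(1+0.163)^1 + 13.3465/(1+0.163)^2 + 104.2443/(1+0.163)^2 = 96.7223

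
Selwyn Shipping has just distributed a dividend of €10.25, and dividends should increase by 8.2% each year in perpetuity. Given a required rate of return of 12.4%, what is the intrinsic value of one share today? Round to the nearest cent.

€264.06

Gordon growth model: P₀ = D₁/(r − g). D₁ = 10.25 × (1 + 0.082) = 11.0905.
P₀ = 11.0905 / (0.124 − 0.082) = 11.0905 / 0.042 = 264.0595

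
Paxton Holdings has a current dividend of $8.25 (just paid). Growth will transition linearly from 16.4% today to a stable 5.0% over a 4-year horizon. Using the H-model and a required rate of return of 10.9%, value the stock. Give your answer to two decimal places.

H-model: P₀ = D₀[(1+g_L) + H(g_S−g_L)]/(r−g_L), with H = 4/2 = 2.
P₀ = 8.25 × [(1+0.05) + 2×(0.164−0.05)] / (0.109−0.05)
   = 8.25 × 1.2780 / 0.059 = 178.7034

$178.70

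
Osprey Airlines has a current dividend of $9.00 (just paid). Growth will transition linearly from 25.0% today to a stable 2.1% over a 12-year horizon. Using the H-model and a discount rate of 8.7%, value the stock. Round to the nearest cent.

H-model: P₀ = D₀[(1+g_L) + H(g_S−g_L)]/(r−g_L), with H = 12/2 = 6.
P₀ = 9.00 × [(1+0.021) + 6×(0.25−0.021)] / (0.087−0.021)
   = 9.00 × 2.3950 / 0.066 = 326.5909

$326.59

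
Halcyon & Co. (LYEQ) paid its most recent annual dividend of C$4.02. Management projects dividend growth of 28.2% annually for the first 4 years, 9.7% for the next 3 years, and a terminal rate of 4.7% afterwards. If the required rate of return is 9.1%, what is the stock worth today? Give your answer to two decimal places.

C$233.11

Three-stage DDM. Project D₁…D_7; terminal Gordon value at t=7 with g = 0.047; discount at r = 0.091.
D_1 = 5.1536
D_2 = 6.6070
D_3 = 8.4701
D_4 = 10.8587
D_5 = 11.9120
D_6 = 13.0675
D_7 = 14.3350
TV_7 = 15.0088/(0.091−0.047) = 341.1081
P₀ = Σ Dₜ/(1+r)ᵗ + TV_7/(1+r)^7 = 233.1124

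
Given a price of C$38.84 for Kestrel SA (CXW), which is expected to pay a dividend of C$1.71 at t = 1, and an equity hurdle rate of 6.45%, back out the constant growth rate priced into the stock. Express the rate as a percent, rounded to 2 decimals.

From P₀ = D₁/(r − g), the implied growth is g = r − D₁/P₀.
g = 0.0645 − 1.71/38.84 = 0.0645 − 0.04403 = 0.02047

2.05%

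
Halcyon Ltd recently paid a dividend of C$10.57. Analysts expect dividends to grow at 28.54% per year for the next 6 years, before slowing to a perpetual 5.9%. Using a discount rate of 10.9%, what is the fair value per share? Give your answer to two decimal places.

C$652.53

Two-stage DDM. Project D₁…D_6 at 0.2854, terminal growth 0.059, discount at r = 0.109.
D_1 = 13.5867
D_2 = 17.4643
D_3 = 22.4486
D_4 = 28.8555
D_5 = 37.0908
D_6 = 47.6765
Terminal value at t=6: TV = D_7/(r−g) = 50.4895/(0.109−0.059) = 1009.7892
P₀ = 13.5867/(1+0.109)^1 + 17.4643/(1+0.109)^2 + 22.4486/(1+0.109)^3 + 28.8555/(1+0.109)^4 + 37.0908/(1+0.109)^5 + 47.6765/(1+0.109)^6 + 1009.7892/(1+0.109)^6 = 652.5277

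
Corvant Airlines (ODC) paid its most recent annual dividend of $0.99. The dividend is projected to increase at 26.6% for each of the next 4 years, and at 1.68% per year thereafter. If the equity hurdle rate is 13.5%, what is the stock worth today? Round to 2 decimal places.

$18.43

Two-stage DDM. Project D₁…D_4 at 0.266, terminal growth 0.0168, discount at r = 0.135.
D_1 = 1.2533
D_2 = 1.5867
D_3 = 2.0088
D_4 = 2.5431
Terminal value at t=4: TV = D_5/(r−g) = 2.5859/(0.135−0.0168) = 21.8770
P₀ = 1.2533/(1+0.135)^1 + 1.5867/(1+0.135)^2 + 2.0088/(1+0.135)^3 + 2.5431/(1+0.135)^4 + 21.8770/(1+0.135)^4 = 18.4250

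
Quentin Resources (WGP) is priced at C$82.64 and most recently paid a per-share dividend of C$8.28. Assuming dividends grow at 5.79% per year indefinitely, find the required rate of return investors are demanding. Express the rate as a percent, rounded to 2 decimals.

Rearranging the constant-growth DDM: r = D₁/P₀ + g.
D₁ = 8.28 × (1 + 0.0579) = 8.7594.
r = 8.7594 / 82.64 + 0.0579 = 0.10599 + 0.0579 = 0.16389

16.39%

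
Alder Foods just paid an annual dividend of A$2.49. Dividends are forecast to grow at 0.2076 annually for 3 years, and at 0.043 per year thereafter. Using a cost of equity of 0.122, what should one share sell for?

A$49.66

Two-stage DDM. Project D₁…D_3 at 0.2076, terminal growth 0.043, discount at r = 0.122.
D_1 = 3.0069
D_2 = 3.6312
D_3 = 4.3850
Terminal value at t=3: TV = D_4/(r−g) = 4.5735/(0.122−0.043) = 57.8930
P₀ = 3.0069/(1+0.122)^1 + 3.6312/(1+0.122)^2 + 4.3850/(1+0.122)^3 + 57.8930/(1+0.122)^3 = 49.6560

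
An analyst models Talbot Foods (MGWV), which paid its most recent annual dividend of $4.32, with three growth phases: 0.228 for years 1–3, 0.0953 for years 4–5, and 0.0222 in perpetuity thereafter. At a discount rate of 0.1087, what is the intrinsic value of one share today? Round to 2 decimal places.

Three-stage DDM. Project D₁…D_5; terminal Gordon value at t=5 with g = 0.0222; discount at r = 0.1087.
D_1 = 5.3050
D_2 = 6.5145
D_3 = 7.9998
D_4 = 8.7622
D_5 = 9.5972
TV_5 = 9.8103/(0.1087−0.0222) = 113.4135
P₀ = Σ Dₜ/(1+r)ᵗ + TV_5/(1+r)^5 = 95.1834

$95.18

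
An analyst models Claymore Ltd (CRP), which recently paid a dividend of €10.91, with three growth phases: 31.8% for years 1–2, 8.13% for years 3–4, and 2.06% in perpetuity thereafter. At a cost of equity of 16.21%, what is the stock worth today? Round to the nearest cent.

€139.25

Three-stage DDM. Project D₁…D_4; terminal Gordon value at t=4 with g = 0.0206; discount at r = 0.1621.
D_1 = 14.3794
D_2 = 18.9520
D_3 = 20.4928
D_4 = 22.1589
TV_4 = 22.6154/(0.1621−0.0206) = 159.8259
P₀ = Σ Dₜ/(1+r)ᵗ + TV_4/(1+r)^4 = 139.2491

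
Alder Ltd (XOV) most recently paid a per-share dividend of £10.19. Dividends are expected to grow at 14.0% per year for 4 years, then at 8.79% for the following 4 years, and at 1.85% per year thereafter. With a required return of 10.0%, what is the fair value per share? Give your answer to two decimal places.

£230.89

Three-stage DDM. Project D₁…D_8; terminal Gordon value at t=8 with g = 0.0185; discount at r = 0.1.
D_1 = 11.6166
D_2 = 13.2429
D_3 = 15.0969
D_4 = 17.2105
D_5 = 18.7233
D_6 = 20.3691
D_7 = 22.1595
D_8 = 24.1074
TV_8 = 24.5533/(0.1−0.0185) = 301.2679
P₀ = Σ Dₜ/(1+r)ᵗ + TV_8/(1+r)^8 = 230.8875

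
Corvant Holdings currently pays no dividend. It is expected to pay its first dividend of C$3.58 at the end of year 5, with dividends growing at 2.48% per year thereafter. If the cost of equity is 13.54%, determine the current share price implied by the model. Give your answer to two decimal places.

C$19.48

Deferred-dividend DDM. At t=4 the remaining stream is a growing perpetuity with first payment D_5 = 3.58.
V_4 = D_5/(r−g) = 3.58/(0.1354−0.0248) = 32.3689
P₀ = V_4/(1+r)^4 = 32.3689/(1+0.1354)^4 = 19.4775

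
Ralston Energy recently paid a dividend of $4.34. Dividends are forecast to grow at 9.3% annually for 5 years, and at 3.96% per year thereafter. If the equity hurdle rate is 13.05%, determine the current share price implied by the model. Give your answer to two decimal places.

$61.57

Two-stage DDM. Project D₁…D_5 at 0.093, terminal growth 0.0396, discount at r = 0.1305.
D_1 = 4.7436
D_2 = 5.1848
D_3 = 5.6670
D_4 = 6.1940
D_5 = 6.7700
Terminal value at t=5: TV = D_6/(r−g) = 7.0381/(0.1305−0.0396) = 77.4271
P₀ = 4.7436/(1+0.1305)^1 + 5.1848/(1+0.1305)^2 + 5.6670/(1+0.1305)^3 + 6.1940/(1+0.1305)^4 + 6.7700/(1+0.1305)^5 + 77.4271/(1+0.1305)^5 = 61.5652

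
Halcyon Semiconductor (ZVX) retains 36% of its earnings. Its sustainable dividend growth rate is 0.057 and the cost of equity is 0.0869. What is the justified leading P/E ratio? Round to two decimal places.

21.40

Payout ratio b = 1 − 0.36 = 0.64.
Justified leading P/E = b/(r−g) = 0.64/(0.0869−0.057) = 21.4047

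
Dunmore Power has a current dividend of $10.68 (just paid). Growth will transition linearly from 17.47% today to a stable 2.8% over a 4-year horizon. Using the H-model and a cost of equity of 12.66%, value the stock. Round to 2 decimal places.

H-model: P₀ = D₀[(1+g_L) + H(g_S−g_L)]/(r−g_L), with H = 4/2 = 2.
P₀ = 10.68 × [(1+0.028) + 2×(0.1747−0.028)] / (0.1266−0.028)
   = 10.68 × 1.3214 / 0.0986 = 143.1293

$143.13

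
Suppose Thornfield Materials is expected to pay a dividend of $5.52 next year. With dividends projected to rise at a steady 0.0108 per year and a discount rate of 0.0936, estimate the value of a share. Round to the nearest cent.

$66.67

Gordon growth model: P₀ = D₁/(r − g), with D₁ = 5.52 given directly.
P₀ = 5.5200 / (0.0936 − 0.0108) = 5.5200 / 0.0828 = 66.6667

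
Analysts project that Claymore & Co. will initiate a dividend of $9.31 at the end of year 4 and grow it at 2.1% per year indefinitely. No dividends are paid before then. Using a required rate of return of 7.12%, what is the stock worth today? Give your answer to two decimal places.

$150.88

Deferred-dividend DDM. At t=3 the remaining stream is a growing perpetuity with first payment D_4 = 9.31.
V_3 = D_4/(r−g) = 9.31/(0.0712−0.021) = 185.4582
P₀ = V_3/(1+r)^3 = 185.4582/(1+0.0712)^3 = 150.8809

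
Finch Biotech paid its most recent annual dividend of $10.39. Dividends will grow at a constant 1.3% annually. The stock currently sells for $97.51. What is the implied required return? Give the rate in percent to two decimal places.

12.09%

Rearranging the constant-growth DDM: r = D₁/P₀ + g.
D₁ = 10.39 × (1 + 0.013) = 10.5251.
r = 10.5251 / 97.51 + 0.013 = 0.10794 + 0.013 = 0.12094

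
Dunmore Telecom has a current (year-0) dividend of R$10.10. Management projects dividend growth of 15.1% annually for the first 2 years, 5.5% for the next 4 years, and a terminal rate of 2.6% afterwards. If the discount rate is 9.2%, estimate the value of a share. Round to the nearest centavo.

R$215.04

Three-stage DDM. Project D₁…D_6; terminal Gordon value at t=6 with g = 0.026; discount at r = 0.092.
D_1 = 11.6251
D_2 = 13.3805
D_3 = 14.1164
D_4 = 14.8928
D_5 = 15.7119
D_6 = 16.5761
TV_6 = 17.0071/(0.092−0.026) = 257.6827
P₀ = Σ Dₜ/(1+r)ᵗ + TV_6/(1+r)^6 = 215.0418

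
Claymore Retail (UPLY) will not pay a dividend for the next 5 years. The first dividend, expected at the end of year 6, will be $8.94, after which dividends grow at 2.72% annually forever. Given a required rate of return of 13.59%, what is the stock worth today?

Deferred-dividend DDM. At t=5 the remaining stream is a growing perpetuity with first payment D_6 = 8.94.
V_5 = D_6/(r−g) = 8.94/(0.1359−0.0272) = 82.2447
P₀ = V_5/(1+r)^5 = 82.2447/(1+0.1359)^5 = 43.4918

$43.49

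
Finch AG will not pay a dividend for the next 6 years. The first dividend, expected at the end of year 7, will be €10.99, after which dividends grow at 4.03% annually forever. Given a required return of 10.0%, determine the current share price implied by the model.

Deferred-dividend DDM. At t=6 the remaining stream is a growing perpetuity with first payment D_7 = 10.99.
V_6 = D_7/(r−g) = 10.99/(0.1−0.0403) = 184.0871
P₀ = V_6/(1+r)^6 = 184.0871/(1+0.1)^6 = 103.9124

€103.91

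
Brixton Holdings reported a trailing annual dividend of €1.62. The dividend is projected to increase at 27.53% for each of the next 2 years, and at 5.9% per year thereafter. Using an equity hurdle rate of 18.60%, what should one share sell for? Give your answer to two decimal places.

Two-stage DDM. Project D₁…D_2 at 0.2753, terminal growth 0.059, discount at r = 0.186.
D_1 = 2.0660
D_2 = 2.6348
Terminal value at t=2: TV = D_3/(r−g) = 2.7902/(0.186−0.059) = 21.9701
P₀ = 2.0660/(1+0.186)^1 + 2.6348/(1+0.186)^2 + 21.9701/(1+0.186)^2 = 19.2345

€19.23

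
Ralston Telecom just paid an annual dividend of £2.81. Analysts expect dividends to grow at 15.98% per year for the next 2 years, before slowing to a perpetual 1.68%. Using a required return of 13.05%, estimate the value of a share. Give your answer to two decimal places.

Two-stage DDM. Project D₁…D_2 at 0.1598, terminal growth 0.0168, discount at r = 0.1305.
D_1 = 3.2590
D_2 = 3.7798
Terminal value at t=2: TV = D_3/(r−g) = 3.8433/(0.1305−0.0168) = 33.8024
P₀ = 3.2590/(1+0.1305)^1 + 3.7798/(1+0.1305)^2 + 33.8024/(1+0.1305)^2 = 32.2892

£32.29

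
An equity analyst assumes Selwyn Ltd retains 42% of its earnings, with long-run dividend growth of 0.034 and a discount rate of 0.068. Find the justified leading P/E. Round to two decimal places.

17.06

Payout ratio b = 1 − 0.42 = 0.58.
Justified leading P/E = b/(r−g) = 0.58/(0.068−0.034) = 17.0588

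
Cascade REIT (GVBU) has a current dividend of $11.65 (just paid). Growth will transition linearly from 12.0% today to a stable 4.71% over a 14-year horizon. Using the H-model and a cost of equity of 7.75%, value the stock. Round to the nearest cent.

$596.83

H-model: P₀ = D₀[(1+g_L) + H(g_S−g_L)]/(r−g_L), with H = 14/2 = 7.
P₀ = 11.65 × [(1+0.0471) + 7×(0.12−0.0471)] / (0.0775−0.0471)
   = 11.65 × 1.5574 / 0.0304 = 596.8326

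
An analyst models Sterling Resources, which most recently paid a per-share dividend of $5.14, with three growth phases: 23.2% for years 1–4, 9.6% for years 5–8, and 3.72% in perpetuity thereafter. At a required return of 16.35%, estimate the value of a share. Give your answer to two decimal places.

Three-stage DDM. Project D₁…D_8; terminal Gordon value at t=8 with g = 0.0372; discount at r = 0.1635.
D_1 = 6.3325
D_2 = 7.8016
D_3 = 9.6116
D_4 = 11.8415
D_5 = 12.9783
D_6 = 14.2242
D_7 = 15.5897
D_8 = 17.0863
TV_8 = 17.7219/(0.1635−0.0372) = 140.3160
P₀ = Σ Dₜ/(1+r)ᵗ + TV_8/(1+r)^8 = 87.8593

$87.86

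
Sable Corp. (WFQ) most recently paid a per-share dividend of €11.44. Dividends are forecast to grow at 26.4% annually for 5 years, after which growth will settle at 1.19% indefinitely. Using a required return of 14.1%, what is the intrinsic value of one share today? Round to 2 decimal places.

€228.19

Two-stage DDM. Project D₁…D_5 at 0.264, terminal growth 0.0119, discount at r = 0.141.
D_1 = 14.4602
D_2 = 18.2776
D_3 = 23.1029
D_4 = 29.2021
D_5 = 36.9115
Terminal value at t=5: TV = D_6/(r−g) = 37.3507/(0.141−0.0119) = 289.3162
P₀ = 14.4602/(1+0.141)^1 + 18.2776/(1+0.141)^2 + 23.1029/(1+0.141)^3 + 29.2021/(1+0.141)^4 + 36.9115/(1+0.141)^5 + 289.3162/(1+0.141)^5 = 228.1862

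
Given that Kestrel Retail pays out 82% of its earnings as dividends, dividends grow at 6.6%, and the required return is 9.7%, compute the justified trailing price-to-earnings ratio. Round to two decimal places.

28.20

Justified trailing P/E = b(1+g)/(r−g) = 0.82×(1+0.066)/(0.097−0.066) = 28.1974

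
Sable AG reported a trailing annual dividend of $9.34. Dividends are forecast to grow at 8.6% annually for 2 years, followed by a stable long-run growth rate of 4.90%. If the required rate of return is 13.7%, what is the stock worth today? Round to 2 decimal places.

$119.01

Two-stage DDM. Project D₁…D_2 at 0.086, terminal growth 0.049, discount at r = 0.137.
D_1 = 10.1432
D_2 = 11.0156
Terminal value at t=2: TV = D_3/(r−g) = 11.5553/(0.137−0.049) = 131.3105
P₀ = 10.1432/(1+0.137)^1 + 11.0156/(1+0.137)^2 + 131.3105/(1+0.137)^2 = 119.0150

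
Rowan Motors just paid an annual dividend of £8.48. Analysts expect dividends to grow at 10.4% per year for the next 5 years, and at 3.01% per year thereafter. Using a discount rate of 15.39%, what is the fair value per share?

Two-stage DDM. Project D₁…D_5 at 0.104, terminal growth 0.0301, discount at r = 0.1539.
D_1 = 9.3619
D_2 = 10.3356
D_3 = 11.4105
D_4 = 12.5971
D_5 = 13.9072
Terminal value at t=5: TV = D_6/(r−g) = 14.3259/(0.1539−0.0301) = 115.7177
P₀ = 9.3619/(1+0.1539)^1 + 10.3356/(1+0.1539)^2 + 11.4105/(1+0.1539)^3 + 12.5971/(1+0.1539)^4 + 13.9072/(1+0.1539)^5 + 115.7177/(1+0.1539)^5 = 93.7728

£93.77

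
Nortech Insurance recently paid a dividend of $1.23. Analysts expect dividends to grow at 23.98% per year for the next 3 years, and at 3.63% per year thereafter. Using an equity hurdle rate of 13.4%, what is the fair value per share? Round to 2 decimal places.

$21.47

Two-stage DDM. Project D₁…D_3 at 0.2398, terminal growth 0.0363, discount at r = 0.134.
D_1 = 1.5250
D_2 = 1.8906
D_3 = 2.3440
Terminal value at t=3: TV = D_4/(r−g) = 2.4291/(0.134−0.0363) = 24.8629
P₀ = 1.5250/(1+0.134)^1 + 1.8906/(1+0.134)^2 + 2.3440/(1+0.134)^3 + 24.8629/(1+0.134)^3 = 21.4719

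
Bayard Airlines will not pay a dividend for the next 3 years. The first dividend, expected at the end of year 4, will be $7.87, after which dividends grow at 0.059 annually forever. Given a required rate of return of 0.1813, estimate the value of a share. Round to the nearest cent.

Deferred-dividend DDM. At t=3 the remaining stream is a growing perpetuity with first payment D_4 = 7.87.
V_3 = D_4/(r−g) = 7.87/(0.1813−0.059) = 64.3500
P₀ = V_3/(1+r)^3 = 64.3500/(1+0.1813)^3 = 39.0362

$39.04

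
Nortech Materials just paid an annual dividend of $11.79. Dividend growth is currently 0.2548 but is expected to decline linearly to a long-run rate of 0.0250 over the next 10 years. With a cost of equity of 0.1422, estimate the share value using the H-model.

H-model: P₀ = D₀[(1+g_L) + H(g_S−g_L)]/(r−g_L), with H = 10/2 = 5.
P₀ = 11.79 × [(1+0.025) + 5×(0.2548−0.025)] / (0.1422−0.025)
   = 11.79 × 2.1740 / 0.1172 = 218.6985

$218.70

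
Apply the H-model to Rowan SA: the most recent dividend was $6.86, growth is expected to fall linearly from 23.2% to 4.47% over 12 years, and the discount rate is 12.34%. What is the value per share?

H-model: P₀ = D₀[(1+g_L) + H(g_S−g_L)]/(r−g_L), with H = 12/2 = 6.
P₀ = 6.86 × [(1+0.0447) + 6×(0.232−0.0447)] / (0.1234−0.0447)
   = 6.86 × 2.1685 / 0.0787 = 189.0205

$189.02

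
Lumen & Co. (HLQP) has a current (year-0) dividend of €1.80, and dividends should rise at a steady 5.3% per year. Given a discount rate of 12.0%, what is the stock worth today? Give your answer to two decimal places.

Gordon growth model: P₀ = D₁/(r − g). D₁ = 1.80 × (1 + 0.053) = 1.8954.
P₀ = 1.8954 / (0.12 − 0.053) = 1.8954 / 0.067 = 28.2896

€28.29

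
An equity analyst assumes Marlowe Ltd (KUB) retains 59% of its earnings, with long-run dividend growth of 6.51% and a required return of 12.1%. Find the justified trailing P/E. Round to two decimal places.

Payout ratio b = 1 − 0.59 = 0.41.
Justified trailing P/E = b(1+g)/(r−g) = 0.41×(1+0.0651)/(0.121−0.0651) = 7.8120

7.81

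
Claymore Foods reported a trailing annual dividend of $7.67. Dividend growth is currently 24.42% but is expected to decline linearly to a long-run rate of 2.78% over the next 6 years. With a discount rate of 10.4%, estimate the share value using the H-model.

$168.80

H-model: P₀ = D₀[(1+g_L) + H(g_S−g_L)]/(r−g_L), with H = 6/2 = 3.
P₀ = 7.67 × [(1+0.0278) + 3×(0.2442−0.0278)] / (0.104−0.0278)
   = 7.67 × 1.6770 / 0.0762 = 168.8004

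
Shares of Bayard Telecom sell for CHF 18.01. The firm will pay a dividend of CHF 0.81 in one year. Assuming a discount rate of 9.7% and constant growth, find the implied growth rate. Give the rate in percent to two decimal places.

5.20%

From P₀ = D₁/(r − g), the implied growth is g = r − D₁/P₀.
g = 0.097 − 0.81/18.01 = 0.097 − 0.04498 = 0.05202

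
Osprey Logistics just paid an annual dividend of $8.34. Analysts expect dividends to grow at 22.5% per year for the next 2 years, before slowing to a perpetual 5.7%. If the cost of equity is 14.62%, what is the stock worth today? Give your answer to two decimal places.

Two-stage DDM. Project D₁…D_2 at 0.225, terminal growth 0.057, discount at r = 0.1462.
D_1 = 10.2165
D_2 = 12.5152
Terminal value at t=2: TV = D_3/(r−g) = 13.2286/(0.1462−0.057) = 148.3025
P₀ = 10.2165/(1+0.1462)^1 + 12.5152/(1+0.1462)^2 + 148.3025/(1+0.1462)^2 = 131.3223

$131.32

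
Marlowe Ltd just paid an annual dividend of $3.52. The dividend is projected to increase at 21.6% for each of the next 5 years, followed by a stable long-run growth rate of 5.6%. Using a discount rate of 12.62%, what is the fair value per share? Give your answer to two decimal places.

Two-stage DDM. Project D₁…D_5 at 0.216, terminal growth 0.056, discount at r = 0.1262.
D_1 = 4.2803
D_2 = 5.2049
D_3 = 6.3291
D_4 = 7.6962
D_5 = 9.3586
Terminal value at t=5: TV = D_6/(r−g) = 9.8827/(0.1262−0.056) = 140.7788
P₀ = 4.2803/(1+0.1262)^1 + 5.2049/(1+0.1262)^2 + 6.3291/(1+0.1262)^3 + 7.6962/(1+0.1262)^4 + 9.3586/(1+0.1262)^5 + 140.7788/(1+0.1262)^5 = 99.9923

$99.99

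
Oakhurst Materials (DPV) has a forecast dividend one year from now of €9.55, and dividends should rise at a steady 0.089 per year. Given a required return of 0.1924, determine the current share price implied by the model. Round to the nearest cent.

€92.36

Gordon growth model: P₀ = D₁/(r − g), with D₁ = 9.55 given directly.
P₀ = 9.5500 / (0.1924 − 0.089) = 9.5500 / 0.1034 = 92.3598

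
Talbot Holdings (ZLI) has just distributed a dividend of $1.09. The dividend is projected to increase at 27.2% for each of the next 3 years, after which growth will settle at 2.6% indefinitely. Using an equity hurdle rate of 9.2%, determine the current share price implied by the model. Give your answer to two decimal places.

$31.25

Two-stage DDM. Project D₁…D_3 at 0.272, terminal growth 0.026, discount at r = 0.092.
D_1 = 1.3865
D_2 = 1.7636
D_3 = 2.2433
Terminal value at t=3: TV = D_4/(r−g) = 2.3016/(0.092−0.026) = 34.8732
P₀ = 1.3865/(1+0.092)^1 + 1.7636/(1+0.092)^2 + 2.2433/(1+0.092)^3 + 34.8732/(1+0.092)^3 = 31.2522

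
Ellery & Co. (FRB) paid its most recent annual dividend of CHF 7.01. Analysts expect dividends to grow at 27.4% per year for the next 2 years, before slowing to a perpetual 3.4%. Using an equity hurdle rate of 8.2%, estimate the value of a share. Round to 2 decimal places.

Two-stage DDM. Project D₁…D_2 at 0.274, terminal growth 0.034, discount at r = 0.082.
D_1 = 8.9307
D_2 = 11.3778
Terminal value at t=2: TV = D_3/(r−g) = 11.7646/(0.082−0.034) = 245.0960
P₀ = 8.9307/(1+0.082)^1 + 11.3778/(1+0.082)^2 + 245.0960/(1+0.082)^2 = 227.3267

CHF 227.33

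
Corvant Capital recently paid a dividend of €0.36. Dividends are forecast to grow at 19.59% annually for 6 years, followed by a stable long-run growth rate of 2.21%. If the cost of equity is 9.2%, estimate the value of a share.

€12.09

Two-stage DDM. Project D₁…D_6 at 0.1959, terminal growth 0.0221, discount at r = 0.092.
D_1 = 0.4305
D_2 = 0.5149
D_3 = 0.6157
D_4 = 0.7363
D_5 = 0.8806
D_6 = 1.0531
Terminal value at t=6: TV = D_7/(r−g) = 1.0764/(0.092−0.0221) = 15.3988
P₀ = 0.4305/(1+0.092)^1 + 0.5149/(1+0.092)^2 + 0.6157/(1+0.092)^3 + 0.7363/(1+0.092)^4 + 0.8806/(1+0.092)^5 + 1.0531/(1+0.092)^6 + 15.3988/(1+0.092)^6 = 12.0863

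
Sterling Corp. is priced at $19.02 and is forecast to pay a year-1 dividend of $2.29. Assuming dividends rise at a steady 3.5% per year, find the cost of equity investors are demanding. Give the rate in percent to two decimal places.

Rearranging the constant-growth DDM: r = D₁/P₀ + g.
r = 2.2900 / 19.02 + 0.035 = 0.12040 + 0.035 = 0.15540

15.54%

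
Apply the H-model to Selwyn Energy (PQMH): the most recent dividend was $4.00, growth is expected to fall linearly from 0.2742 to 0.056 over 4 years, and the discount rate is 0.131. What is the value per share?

H-model: P₀ = D₀[(1+g_L) + H(g_S−g_L)]/(r−g_L), with H = 4/2 = 2.
P₀ = 4.00 × [(1+0.056) + 2×(0.2742−0.056)] / (0.131−0.056)
   = 4.00 × 1.4924 / 0.075 = 79.5947

$79.59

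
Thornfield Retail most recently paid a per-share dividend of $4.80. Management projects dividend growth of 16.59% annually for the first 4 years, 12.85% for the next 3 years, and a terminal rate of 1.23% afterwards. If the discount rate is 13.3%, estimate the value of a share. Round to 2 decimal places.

$81.26

Three-stage DDM. Project D₁…D_7; terminal Gordon value at t=7 with g = 0.0123; discount at r = 0.133.
D_1 = 5.5963
D_2 = 6.5247
D_3 = 7.6072
D_4 = 8.8692
D_5 = 10.0089
D_6 = 11.2951
D_7 = 12.7465
TV_7 = 12.9033/(0.133−0.0123) = 106.9038
P₀ = Σ Dₜ/(1+r)ᵗ + TV_7/(1+r)^7 = 81.2588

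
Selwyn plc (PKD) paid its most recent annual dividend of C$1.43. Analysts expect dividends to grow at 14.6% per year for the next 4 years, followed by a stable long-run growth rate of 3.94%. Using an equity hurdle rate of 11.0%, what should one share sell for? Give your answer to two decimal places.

Two-stage DDM. Project D₁…D_4 at 0.146, terminal growth 0.0394, discount at r = 0.11.
D_1 = 1.6388
D_2 = 1.8780
D_3 = 2.1522
D_4 = 2.4665
Terminal value at t=4: TV = D_5/(r−g) = 2.5636/(0.11−0.0394) = 36.3122
P₀ = 1.6388/(1+0.11)^1 + 1.8780/(1+0.11)^2 + 2.1522/(1+0.11)^3 + 2.4665/(1+0.11)^4 + 36.3122/(1+0.11)^4 = 30.1190

C$30.12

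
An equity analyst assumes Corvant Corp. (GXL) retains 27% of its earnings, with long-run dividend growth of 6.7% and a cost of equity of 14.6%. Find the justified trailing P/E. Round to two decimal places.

Payout ratio b = 1 − 0.27 = 0.73.
Justified trailing P/E = b(1+g)/(r−g) = 0.73×(1+0.067)/(0.146−0.067) = 9.8596

9.86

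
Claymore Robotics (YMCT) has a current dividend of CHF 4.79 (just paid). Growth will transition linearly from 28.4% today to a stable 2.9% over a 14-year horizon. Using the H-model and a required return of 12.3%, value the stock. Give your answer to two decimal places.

H-model: P₀ = D₀[(1+g_L) + H(g_S−g_L)]/(r−g_L), with H = 14/2 = 7.
P₀ = 4.79 × [(1+0.029) + 7×(0.284−0.029)] / (0.123−0.029)
   = 4.79 × 2.8140 / 0.094 = 143.3943

CHF 143.39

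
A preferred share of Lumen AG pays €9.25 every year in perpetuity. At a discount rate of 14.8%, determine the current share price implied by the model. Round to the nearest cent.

€62.50

Zero-growth DDM (perpetuity): P₀ = D/r = 9.25 / 0.148 = 62.5000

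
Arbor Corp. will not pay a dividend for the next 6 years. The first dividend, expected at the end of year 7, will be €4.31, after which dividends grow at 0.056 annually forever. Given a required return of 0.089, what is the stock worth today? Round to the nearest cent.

Deferred-dividend DDM. At t=6 the remaining stream is a growing perpetuity with first payment D_7 = 4.31.
V_6 = D_7/(r−g) = 4.31/(0.089−0.056) = 130.6061
P₀ = V_6/(1+r)^6 = 130.6061/(1+0.089)^6 = 78.3062

€78.31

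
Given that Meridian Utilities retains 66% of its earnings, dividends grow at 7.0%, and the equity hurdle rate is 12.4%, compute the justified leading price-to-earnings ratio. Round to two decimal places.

Payout ratio b = 1 − 0.66 = 0.34.
Justified leading P/E = b/(r−g) = 0.34/(0.124−0.07) = 6.2963

6.30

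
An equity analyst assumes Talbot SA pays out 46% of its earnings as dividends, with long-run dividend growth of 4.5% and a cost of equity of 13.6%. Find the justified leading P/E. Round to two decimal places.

5.05

Justified leading P/E = b/(r−g) = 0.46/(0.136−0.045) = 5.0549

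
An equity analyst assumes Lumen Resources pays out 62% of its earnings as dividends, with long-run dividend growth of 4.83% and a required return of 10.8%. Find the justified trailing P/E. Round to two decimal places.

Justified trailing P/E = b(1+g)/(r−g) = 0.62×(1+0.0483)/(0.108−0.0483) = 10.8869

10.89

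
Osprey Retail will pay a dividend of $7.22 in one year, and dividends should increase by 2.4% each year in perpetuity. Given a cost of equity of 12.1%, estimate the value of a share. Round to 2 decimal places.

$74.43

Gordon growth model: P₀ = D₁/(r − g), with D₁ = 7.22 given directly.
P₀ = 7.2200 / (0.121 − 0.024) = 7.2200 / 0.097 = 74.4330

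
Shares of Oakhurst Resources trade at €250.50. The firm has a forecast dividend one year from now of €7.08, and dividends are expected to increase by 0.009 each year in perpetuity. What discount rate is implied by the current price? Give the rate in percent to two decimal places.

Rearranging the constant-growth DDM: r = D₁/P₀ + g.
r = 7.0800 / 250.50 + 0.009 = 0.02826 + 0.009 = 0.03726

3.73%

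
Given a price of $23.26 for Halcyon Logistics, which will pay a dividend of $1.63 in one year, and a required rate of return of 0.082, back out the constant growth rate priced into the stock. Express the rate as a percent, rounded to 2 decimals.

1.19%

From P₀ = D₁/(r − g), the implied growth is g = r − D₁/P₀.
g = 0.082 − 1.63/23.26 = 0.082 − 0.07008 = 0.01192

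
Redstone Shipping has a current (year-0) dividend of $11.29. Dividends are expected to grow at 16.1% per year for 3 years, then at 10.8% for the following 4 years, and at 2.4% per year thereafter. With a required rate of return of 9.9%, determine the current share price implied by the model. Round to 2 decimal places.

$279.94

Three-stage DDM. Project D₁…D_7; terminal Gordon value at t=7 with g = 0.024; discount at r = 0.099.
D_1 = 13.1077
D_2 = 15.2180
D_3 = 17.6681
D_4 = 19.5763
D_5 = 21.6905
D_6 = 24.0331
D_7 = 26.6287
TV_7 = 27.2678/(0.099−0.024) = 363.5702
P₀ = Σ Dₜ/(1+r)ᵗ + TV_7/(1+r)^7 = 279.9393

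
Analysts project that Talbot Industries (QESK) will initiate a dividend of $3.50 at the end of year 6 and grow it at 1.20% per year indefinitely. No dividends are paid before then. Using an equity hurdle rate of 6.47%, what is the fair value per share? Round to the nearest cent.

$48.54

Deferred-dividend DDM. At t=5 the remaining stream is a growing perpetuity with first payment D_6 = 3.50.
V_5 = D_6/(r−g) = 3.50/(0.0647−0.012) = 66.4137
P₀ = V_5/(1+r)^5 = 66.4137/(1+0.0647)^5 = 48.5424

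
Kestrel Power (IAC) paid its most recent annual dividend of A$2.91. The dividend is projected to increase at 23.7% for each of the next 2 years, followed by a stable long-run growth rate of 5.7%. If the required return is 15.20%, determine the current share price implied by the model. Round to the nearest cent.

Two-stage DDM. Project D₁…D_2 at 0.237, terminal growth 0.057, discount at r = 0.152.
D_1 = 3.5997
D_2 = 4.4528
Terminal value at t=2: TV = D_3/(r−g) = 4.7066/(0.152−0.057) = 49.5432
P₀ = 3.5997/(1+0.152)^1 + 4.4528/(1+0.152)^2 + 49.5432/(1+0.152)^2 = 43.8118

A$43.81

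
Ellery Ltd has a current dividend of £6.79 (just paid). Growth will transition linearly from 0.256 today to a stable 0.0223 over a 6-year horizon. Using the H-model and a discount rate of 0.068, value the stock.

H-model: P₀ = D₀[(1+g_L) + H(g_S−g_L)]/(r−g_L), with H = 6/2 = 3.
P₀ = 6.79 × [(1+0.0223) + 3×(0.256−0.0223)] / (0.068−0.0223)
   = 6.79 × 1.7234 / 0.0457 = 256.0588

£256.06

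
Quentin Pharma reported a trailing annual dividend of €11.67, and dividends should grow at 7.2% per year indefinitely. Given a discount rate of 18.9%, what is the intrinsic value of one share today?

€106.93

Gordon growth model: P₀ = D₁/(r − g). D₁ = 11.67 × (1 + 0.072) = 12.5102.
P₀ = 12.5102 / (0.189 − 0.072) = 12.5102 / 0.117 = 106.9251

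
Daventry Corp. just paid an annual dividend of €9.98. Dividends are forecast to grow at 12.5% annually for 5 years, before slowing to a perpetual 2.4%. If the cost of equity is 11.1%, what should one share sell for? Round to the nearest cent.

€176.87

Two-stage DDM. Project D₁…D_5 at 0.125, terminal growth 0.024, discount at r = 0.111.
D_1 = 11.2275
D_2 = 12.6309
D_3 = 14.2098
D_4 = 15.9860
D_5 = 17.9843
Terminal value at t=5: TV = D_6/(r−g) = 18.4159/(0.111−0.024) = 211.6771
P₀ = 11.2275/(1+0.111)^1 + 12.6309/(1+0.111)^2 + 14.2098/(1+0.111)^3 + 15.9860/(1+0.111)^4 + 17.9843/(1+0.111)^5 + 211.6771/(1+0.111)^5 = 176.8741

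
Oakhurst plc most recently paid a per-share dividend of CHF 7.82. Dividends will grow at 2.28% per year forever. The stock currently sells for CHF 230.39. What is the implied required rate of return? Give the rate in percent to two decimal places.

Rearranging the constant-growth DDM: r = D₁/P₀ + g.
D₁ = 7.82 × (1 + 0.0228) = 7.9983.
r = 7.9983 / 230.39 + 0.0228 = 0.03472 + 0.0228 = 0.05752

5.75%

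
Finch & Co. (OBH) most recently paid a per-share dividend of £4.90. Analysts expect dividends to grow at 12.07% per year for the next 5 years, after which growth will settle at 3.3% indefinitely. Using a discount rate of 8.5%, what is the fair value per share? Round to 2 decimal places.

Two-stage DDM. Project D₁…D_5 at 0.1207, terminal growth 0.033, discount at r = 0.085.
D_1 = 5.4914
D_2 = 6.1542
D_3 = 6.8971
D_4 = 7.7295
D_5 = 8.6625
Terminal value at t=5: TV = D_6/(r−g) = 8.9484/(0.085−0.033) = 172.0838
P₀ = 5.4914/(1+0.085)^1 + 6.1542/(1+0.085)^2 + 6.8971/(1+0.085)^3 + 7.7295/(1+0.085)^4 + 8.6625/(1+0.085)^5 + 172.0838/(1+0.085)^5 = 141.4707

£141.47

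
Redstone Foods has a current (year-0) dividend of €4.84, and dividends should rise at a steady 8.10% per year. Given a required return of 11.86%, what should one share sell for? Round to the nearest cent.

Gordon growth model: P₀ = D₁/(r − g). D₁ = 4.84 × (1 + 0.081) = 5.2320.
P₀ = 5.2320 / (0.1186 − 0.081) = 5.2320 / 0.0376 = 139.1500

€139.15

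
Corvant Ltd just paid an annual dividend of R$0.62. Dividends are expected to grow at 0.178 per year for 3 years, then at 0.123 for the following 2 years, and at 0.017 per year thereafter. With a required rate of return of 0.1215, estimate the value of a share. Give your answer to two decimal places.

R$10.50

Three-stage DDM. Project D₁…D_5; terminal Gordon value at t=5 with g = 0.017; discount at r = 0.1215.
D_1 = 0.7304
D_2 = 0.8604
D_3 = 1.0135
D_4 = 1.1382
D_5 = 1.2782
TV_5 = 1.2999/(0.1215−0.017) = 12.4392
P₀ = Σ Dₜ/(1+r)ᵗ + TV_5/(1+r)^5 = 10.5049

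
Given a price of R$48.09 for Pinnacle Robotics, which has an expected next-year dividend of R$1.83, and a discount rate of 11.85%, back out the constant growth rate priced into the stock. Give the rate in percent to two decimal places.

8.04%

From P₀ = D₁/(r − g), the implied growth is g = r − D₁/P₀.
g = 0.1185 − 1.83/48.09 = 0.1185 − 0.03805 = 0.08045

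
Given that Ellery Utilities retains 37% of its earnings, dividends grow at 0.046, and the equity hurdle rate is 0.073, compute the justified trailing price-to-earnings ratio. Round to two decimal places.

24.41

Payout ratio b = 1 − 0.37 = 0.63.
Justified trailing P/E = b(1+g)/(r−g) = 0.63×(1+0.046)/(0.073−0.046) = 24.4067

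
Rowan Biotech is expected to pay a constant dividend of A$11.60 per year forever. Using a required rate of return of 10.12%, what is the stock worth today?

Zero-growth DDM (perpetuity): P₀ = D/r = 11.60 / 0.1012 = 114.6245

A$114.62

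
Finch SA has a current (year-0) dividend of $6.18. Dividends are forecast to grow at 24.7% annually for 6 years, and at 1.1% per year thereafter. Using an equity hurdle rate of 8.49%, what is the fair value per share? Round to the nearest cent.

Two-stage DDM. Project D₁…D_6 at 0.247, terminal growth 0.011, discount at r = 0.0849.
D_1 = 7.7065
D_2 = 9.6100
D_3 = 11.9836
D_4 = 14.9436
D_5 = 18.6346
D_6 = 23.2374
Terminal value at t=6: TV = D_7/(r−g) = 23.4930/(0.0849−0.011) = 317.9025
P₀ = 7.7065/(1+0.0849)^1 + 9.6100/(1+0.0849)^2 + 11.9836/(1+0.0849)^3 + 14.9436/(1+0.0849)^4 + 18.6346/(1+0.0849)^5 + 23.2374/(1+0.0849)^6 + 317.9025/(1+0.0849)^6 = 257.0539

$257.05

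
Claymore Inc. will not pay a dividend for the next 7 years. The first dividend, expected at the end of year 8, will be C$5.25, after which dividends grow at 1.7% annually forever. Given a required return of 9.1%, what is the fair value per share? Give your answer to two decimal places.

C$38.56

Deferred-dividend DDM. At t=7 the remaining stream is a growing perpetuity with first payment D_8 = 5.25.
V_7 = D_8/(r−g) = 5.25/(0.091−0.017) = 70.9459
P₀ = V_7/(1+r)^7 = 70.9459/(1+0.091)^7 = 38.5615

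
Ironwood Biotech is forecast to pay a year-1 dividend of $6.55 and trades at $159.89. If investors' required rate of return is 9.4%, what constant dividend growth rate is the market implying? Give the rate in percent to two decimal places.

5.30%

From P₀ = D₁/(r − g), the implied growth is g = r − D₁/P₀.
g = 0.094 − 6.55/159.89 = 0.094 − 0.04097 = 0.05303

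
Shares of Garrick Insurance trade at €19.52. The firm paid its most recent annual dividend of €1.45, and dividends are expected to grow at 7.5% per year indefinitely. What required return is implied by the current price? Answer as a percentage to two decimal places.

Rearranging the constant-growth DDM: r = D₁/P₀ + g.
D₁ = 1.45 × (1 + 0.075) = 1.5587.
r = 1.5587 / 19.52 + 0.075 = 0.07985 + 0.075 = 0.15485

15.49%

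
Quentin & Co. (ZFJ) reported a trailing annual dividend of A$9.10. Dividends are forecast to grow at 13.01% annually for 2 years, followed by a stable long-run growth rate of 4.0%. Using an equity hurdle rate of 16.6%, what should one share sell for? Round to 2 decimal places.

Two-stage DDM. Project D₁…D_2 at 0.1301, terminal growth 0.04, discount at r = 0.166.
D_1 = 10.2839
D_2 = 11.6218
Terminal value at t=2: TV = D_3/(r−g) = 12.0867/(0.166−0.04) = 95.9264
P₀ = 10.2839/(1+0.166)^1 + 11.6218/(1+0.166)^2 + 95.9264/(1+0.166)^2 = 87.9252

A$87.93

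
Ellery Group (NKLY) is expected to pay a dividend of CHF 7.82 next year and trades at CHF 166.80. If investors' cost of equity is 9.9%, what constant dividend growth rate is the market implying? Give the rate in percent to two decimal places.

5.21%

From P₀ = D₁/(r − g), the implied growth is g = r − D₁/P₀.
g = 0.099 − 7.82/166.80 = 0.099 − 0.04688 = 0.05212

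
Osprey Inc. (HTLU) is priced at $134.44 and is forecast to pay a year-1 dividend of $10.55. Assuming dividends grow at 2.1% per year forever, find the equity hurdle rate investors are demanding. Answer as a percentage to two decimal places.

Rearranging the constant-growth DDM: r = D₁/P₀ + g.
r = 10.5500 / 134.44 + 0.021 = 0.07847 + 0.021 = 0.09947

9.95%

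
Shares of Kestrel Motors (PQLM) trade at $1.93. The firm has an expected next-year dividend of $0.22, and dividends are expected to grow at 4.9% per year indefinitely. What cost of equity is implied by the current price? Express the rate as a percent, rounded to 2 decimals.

Rearranging the constant-growth DDM: r = D₁/P₀ + g.
r = 0.2200 / 1.93 + 0.049 = 0.11399 + 0.049 = 0.16299

16.30%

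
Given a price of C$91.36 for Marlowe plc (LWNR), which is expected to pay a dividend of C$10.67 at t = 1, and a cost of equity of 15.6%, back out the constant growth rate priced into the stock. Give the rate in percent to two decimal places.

From P₀ = D₁/(r − g), the implied growth is g = r − D₁/P₀.
g = 0.156 − 10.67/91.36 = 0.156 − 0.11679 = 0.03921

3.92%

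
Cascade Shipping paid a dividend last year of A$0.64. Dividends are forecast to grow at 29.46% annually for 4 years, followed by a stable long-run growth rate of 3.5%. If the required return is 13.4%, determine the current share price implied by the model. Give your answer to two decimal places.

Two-stage DDM. Project D₁…D_4 at 0.2946, terminal growth 0.035, discount at r = 0.134.
D_1 = 0.8285
D_2 = 1.0726
D_3 = 1.3886
D_4 = 1.7977
Terminal value at t=4: TV = D_5/(r−g) = 1.8606/(0.134−0.035) = 18.7944
P₀ = 0.8285/(1+0.134)^1 + 1.0726/(1+0.134)^2 + 1.3886/(1+0.134)^3 + 1.7977/(1+0.134)^4 + 18.7944/(1+0.134)^4 = 14.9693

A$14.97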